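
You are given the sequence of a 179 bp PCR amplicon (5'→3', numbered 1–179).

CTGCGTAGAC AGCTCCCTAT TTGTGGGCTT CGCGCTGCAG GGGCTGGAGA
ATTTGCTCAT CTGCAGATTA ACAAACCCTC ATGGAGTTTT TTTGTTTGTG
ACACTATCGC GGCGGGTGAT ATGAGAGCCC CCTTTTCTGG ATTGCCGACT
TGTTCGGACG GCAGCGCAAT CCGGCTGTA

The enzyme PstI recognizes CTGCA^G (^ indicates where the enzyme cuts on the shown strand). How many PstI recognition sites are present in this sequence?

CTGCAG occurs starting at positions 35, 61.
PstI cuts at 2 sites.

2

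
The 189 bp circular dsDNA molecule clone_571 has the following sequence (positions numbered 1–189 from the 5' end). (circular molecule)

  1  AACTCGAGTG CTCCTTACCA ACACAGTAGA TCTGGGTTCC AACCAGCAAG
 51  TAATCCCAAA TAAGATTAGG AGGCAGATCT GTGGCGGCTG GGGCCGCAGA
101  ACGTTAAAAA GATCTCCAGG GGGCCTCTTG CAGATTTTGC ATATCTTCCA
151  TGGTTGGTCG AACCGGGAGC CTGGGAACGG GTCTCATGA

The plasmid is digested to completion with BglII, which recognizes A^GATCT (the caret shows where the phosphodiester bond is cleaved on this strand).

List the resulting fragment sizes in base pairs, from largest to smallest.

107, 47, 35 bp

BglII sites (AGATCT) start at positions 28, 75, 110.
BglII cuts after the first base of each site, so after positions 28, 75, 110.
Circular molecule, 3 cuts → 3 fragments:
  29–75 → 47 bp
  76–110 → 35 bp
  111–189 then 1–28 → 79 + 28 = 107 bp
Sorted largest to smallest: 107, 47, 35 bp.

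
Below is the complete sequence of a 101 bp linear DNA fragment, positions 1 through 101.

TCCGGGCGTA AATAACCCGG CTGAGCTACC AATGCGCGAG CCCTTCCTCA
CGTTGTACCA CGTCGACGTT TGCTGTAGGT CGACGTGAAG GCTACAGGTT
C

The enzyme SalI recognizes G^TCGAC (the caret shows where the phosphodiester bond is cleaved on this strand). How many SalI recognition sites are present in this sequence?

2

GTCGAC occurs starting at positions 62, 79.
SalI cuts at 2 sites.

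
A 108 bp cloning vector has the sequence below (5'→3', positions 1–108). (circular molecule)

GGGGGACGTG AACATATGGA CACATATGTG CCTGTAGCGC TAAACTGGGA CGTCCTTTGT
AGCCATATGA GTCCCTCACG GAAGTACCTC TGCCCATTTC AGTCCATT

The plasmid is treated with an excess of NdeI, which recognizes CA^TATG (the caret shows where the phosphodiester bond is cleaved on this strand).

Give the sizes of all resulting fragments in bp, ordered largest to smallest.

NdeI sites (CATATG) start at positions 13, 23, 64.
NdeI cuts after base 2 of each site, so after positions 14, 24, 65.
Circular molecule, 3 cuts → 3 fragments:
  15–24 → 10 bp
  25–65 → 41 bp
  66–108 then 1–14 → 43 + 14 = 57 bp
Sorted largest to smallest: 57, 41, 10 bp.

57, 41, 10 bp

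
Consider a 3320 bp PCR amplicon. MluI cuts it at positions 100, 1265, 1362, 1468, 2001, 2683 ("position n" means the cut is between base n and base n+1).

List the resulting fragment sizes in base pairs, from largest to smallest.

Linear molecule, 6 cuts → 7 fragments:
  100 − 0 = 100 bp
  1265 − 100 = 1165 bp
  1362 − 1265 = 97 bp
  1468 − 1362 = 106 bp
  2001 − 1468 = 533 bp
  2683 − 2001 = 682 bp
  3320 − 2683 = 637 bp
Sorted largest to smallest: 1165, 682, 637, 533, 106, 100, 97 bp.

1165, 682, 637, 533, 106, 100, 97 bp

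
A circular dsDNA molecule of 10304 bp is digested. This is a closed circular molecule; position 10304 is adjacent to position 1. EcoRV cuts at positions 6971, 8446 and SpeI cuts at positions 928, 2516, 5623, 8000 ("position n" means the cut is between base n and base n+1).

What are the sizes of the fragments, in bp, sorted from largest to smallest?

3107, 2786, 1588, 1348, 1029, 446 bp

Combined cut positions (sorted): 928, 2516, 5623, 6971, 8000, 8446.
Circular molecule, 6 cuts → 6 fragments:
  2516 − 928 = 1588 bp
  5623 − 2516 = 3107 bp
  6971 − 5623 = 1348 bp
  8000 − 6971 = 1029 bp
  8446 − 8000 = 446 bp
  wrap: 10304 − 8446 + 928 = 2786 bp
Sorted largest to smallest: 3107, 2786, 1588, 1348, 1029, 446 bp.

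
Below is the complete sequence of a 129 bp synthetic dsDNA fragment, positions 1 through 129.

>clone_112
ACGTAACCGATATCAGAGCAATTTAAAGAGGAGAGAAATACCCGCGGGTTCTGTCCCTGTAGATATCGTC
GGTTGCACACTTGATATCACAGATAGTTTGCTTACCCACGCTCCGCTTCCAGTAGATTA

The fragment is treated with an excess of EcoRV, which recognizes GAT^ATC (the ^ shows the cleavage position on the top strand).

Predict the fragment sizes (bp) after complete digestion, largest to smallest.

53, 44, 21, 11 bp

EcoRV sites (GATATC) start at positions 9, 62, 83.
EcoRV cuts after base 3 of each site, so after positions 11, 64, 85.
Linear molecule, 3 cuts → 4 fragments:
  1–11 → 11 bp
  12–64 → 53 bp
  65–85 → 21 bp
  86–129 → 44 bp
Sorted largest to smallest: 53, 44, 21, 11 bp.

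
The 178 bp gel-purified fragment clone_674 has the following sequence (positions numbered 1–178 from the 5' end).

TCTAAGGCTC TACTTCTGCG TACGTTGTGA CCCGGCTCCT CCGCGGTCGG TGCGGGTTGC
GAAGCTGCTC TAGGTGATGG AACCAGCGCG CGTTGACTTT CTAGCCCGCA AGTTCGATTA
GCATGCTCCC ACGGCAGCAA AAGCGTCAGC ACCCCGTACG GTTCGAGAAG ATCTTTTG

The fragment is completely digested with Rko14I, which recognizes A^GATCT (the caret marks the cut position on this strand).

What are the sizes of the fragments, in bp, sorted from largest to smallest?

169, 9 bp

The Rko14I site (AGATCT) starts at position 169.
Rko14I cuts after the first base of each site, so after position 169.
Linear molecule, 1 cut → 2 fragments:
  1–169 → 169 bp
  170–178 → 9 bp
Sorted largest to smallest: 169, 9 bp.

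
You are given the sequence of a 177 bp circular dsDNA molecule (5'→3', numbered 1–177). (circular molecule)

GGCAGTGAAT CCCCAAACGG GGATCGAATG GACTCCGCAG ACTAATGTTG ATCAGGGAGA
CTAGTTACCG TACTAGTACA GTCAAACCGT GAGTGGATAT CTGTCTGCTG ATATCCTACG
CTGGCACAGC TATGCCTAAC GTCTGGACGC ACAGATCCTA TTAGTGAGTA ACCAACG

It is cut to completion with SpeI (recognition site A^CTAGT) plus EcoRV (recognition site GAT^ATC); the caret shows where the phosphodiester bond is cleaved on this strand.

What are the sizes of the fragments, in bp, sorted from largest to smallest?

SpeI sites (ACTAGT) start at positions 60, 72.
SpeI cuts after the first base of each site, so after positions 60, 72.
EcoRV sites (GATATC) start at positions 96, 110.
EcoRV cuts after base 3 of each site, so after positions 98, 112.
Combined cut positions: 60, 72, 98, 112.
Circular molecule, 4 cuts → 4 fragments:
  61–72 → 12 bp
  73–98 → 26 bp
  99–112 → 14 bp
  113–177 then 1–60 → 65 + 60 = 125 bp
Sorted largest to smallest: 125, 26, 14, 12 bp.

125, 26, 14, 12 bp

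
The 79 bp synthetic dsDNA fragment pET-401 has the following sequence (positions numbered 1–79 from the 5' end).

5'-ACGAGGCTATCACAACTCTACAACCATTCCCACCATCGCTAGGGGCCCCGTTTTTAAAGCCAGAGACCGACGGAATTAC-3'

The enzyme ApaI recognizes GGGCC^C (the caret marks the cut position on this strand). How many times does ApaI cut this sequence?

1

GGGCCC occurs starting at position 43.
ApaI cuts at 1 site.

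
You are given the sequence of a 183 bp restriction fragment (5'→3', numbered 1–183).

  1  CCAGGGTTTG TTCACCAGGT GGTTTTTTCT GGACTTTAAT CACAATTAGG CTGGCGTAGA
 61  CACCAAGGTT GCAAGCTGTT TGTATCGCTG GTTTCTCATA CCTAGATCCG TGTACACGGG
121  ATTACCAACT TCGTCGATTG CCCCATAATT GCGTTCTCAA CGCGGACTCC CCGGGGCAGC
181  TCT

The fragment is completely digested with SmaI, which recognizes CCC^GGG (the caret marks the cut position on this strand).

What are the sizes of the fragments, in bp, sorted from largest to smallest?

172, 11 bp

The SmaI site (CCCGGG) starts at position 170.
SmaI cuts after base 3 of each site, so after position 172.
Linear molecule, 1 cut → 2 fragments:
  1–172 → 172 bp
  173–183 → 11 bp
Sorted largest to smallest: 172, 11 bp.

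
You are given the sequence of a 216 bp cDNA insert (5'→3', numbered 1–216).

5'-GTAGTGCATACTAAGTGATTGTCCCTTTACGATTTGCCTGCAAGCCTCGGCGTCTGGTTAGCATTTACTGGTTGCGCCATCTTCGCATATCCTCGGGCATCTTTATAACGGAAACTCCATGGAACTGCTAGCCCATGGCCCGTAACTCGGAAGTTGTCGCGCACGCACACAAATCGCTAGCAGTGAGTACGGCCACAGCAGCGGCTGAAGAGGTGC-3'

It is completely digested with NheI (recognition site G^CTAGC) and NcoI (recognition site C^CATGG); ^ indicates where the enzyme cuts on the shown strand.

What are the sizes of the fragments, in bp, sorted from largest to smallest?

117, 43, 40, 10, 6 bp

NheI sites (GCTAGC) start at positions 127, 176.
NheI cuts after the first base of each site, so after positions 127, 176.
NcoI sites (CCATGG) start at positions 117, 133.
NcoI cuts after the first base of each site, so after positions 117, 133.
Combined cut positions: 117, 127, 133, 176.
Linear molecule, 4 cuts → 5 fragments:
  1–117 → 117 bp
  118–127 → 10 bp
  128–133 → 6 bp
  134–176 → 43 bp
  177–216 → 40 bp
Sorted largest to smallest: 117, 43, 40, 10, 6 bp.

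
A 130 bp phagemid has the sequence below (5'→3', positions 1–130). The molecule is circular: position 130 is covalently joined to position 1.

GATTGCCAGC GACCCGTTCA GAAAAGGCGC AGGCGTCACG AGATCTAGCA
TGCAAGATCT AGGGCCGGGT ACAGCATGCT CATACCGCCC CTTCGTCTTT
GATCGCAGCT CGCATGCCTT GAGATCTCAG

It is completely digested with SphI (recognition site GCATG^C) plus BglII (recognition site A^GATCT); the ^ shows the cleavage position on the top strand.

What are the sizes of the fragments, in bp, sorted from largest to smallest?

49, 38, 23, 11, 6, 3 bp

SphI sites (GCATGC) start at positions 48, 74, 112.
SphI cuts after base 5 of each site (before the last base), so after positions 52, 78, 116.
BglII sites (AGATCT) start at positions 41, 55, 122.
BglII cuts after the first base of each site, so after positions 41, 55, 122.
Combined cut positions: 41, 52, 55, 78, 116, 122.
Circular molecule, 6 cuts → 6 fragments:
  42–52 → 11 bp
  53–55 → 3 bp
  56–78 → 23 bp
  79–116 → 38 bp
  117–122 → 6 bp
  123–130 then 1–41 → 8 + 41 = 49 bp
Sorted largest to smallest: 49, 38, 23, 11, 6, 3 bp.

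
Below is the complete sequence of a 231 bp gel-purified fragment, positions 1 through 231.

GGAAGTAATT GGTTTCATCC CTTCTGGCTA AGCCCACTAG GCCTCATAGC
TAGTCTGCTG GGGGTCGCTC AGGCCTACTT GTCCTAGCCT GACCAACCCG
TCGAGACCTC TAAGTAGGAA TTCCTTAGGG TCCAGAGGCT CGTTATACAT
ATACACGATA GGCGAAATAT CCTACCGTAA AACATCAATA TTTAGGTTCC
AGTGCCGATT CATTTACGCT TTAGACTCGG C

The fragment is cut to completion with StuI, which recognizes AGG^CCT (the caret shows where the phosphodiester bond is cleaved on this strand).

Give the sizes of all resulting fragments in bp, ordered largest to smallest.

StuI sites (AGGCCT) start at positions 39, 71.
StuI cuts after base 3 of each site, so after positions 41, 73.
Linear molecule, 2 cuts → 3 fragments:
  1–41 → 41 bp
  42–73 → 32 bp
  74–231 → 158 bp
Sorted largest to smallest: 158, 41, 32 bp.

158, 41, 32 bp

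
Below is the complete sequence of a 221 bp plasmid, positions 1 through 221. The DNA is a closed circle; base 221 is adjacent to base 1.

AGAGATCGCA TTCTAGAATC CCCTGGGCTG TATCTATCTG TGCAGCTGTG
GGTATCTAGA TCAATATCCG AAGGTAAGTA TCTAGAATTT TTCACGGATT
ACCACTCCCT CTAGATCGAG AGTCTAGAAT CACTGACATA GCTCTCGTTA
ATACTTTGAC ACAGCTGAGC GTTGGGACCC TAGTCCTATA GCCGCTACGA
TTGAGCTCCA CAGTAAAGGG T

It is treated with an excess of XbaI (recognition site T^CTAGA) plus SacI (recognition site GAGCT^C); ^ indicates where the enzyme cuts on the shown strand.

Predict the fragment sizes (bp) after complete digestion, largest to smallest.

XbaI sites (TCTAGA) start at positions 12, 55, 81, 110, 123.
XbaI cuts after the first base of each site, so after positions 12, 55, 81, 110, 123.
The SacI site (GAGCTC) starts at position 203.
SacI cuts after base 5 of each site (before the last base), so after position 207.
Combined cut positions: 12, 55, 81, 110, 123, 207.
Circular molecule, 6 cuts → 6 fragments:
  13–55 → 43 bp
  56–81 → 26 bp
  82–110 → 29 bp
  111–123 → 13 bp
  124–207 → 84 bp
  208–221 then 1–12 → 14 + 12 = 26 bp
Sorted largest to smallest: 84, 43, 29, 26, 26, 13 bp.

84, 43, 29, 26, 26, 13 bp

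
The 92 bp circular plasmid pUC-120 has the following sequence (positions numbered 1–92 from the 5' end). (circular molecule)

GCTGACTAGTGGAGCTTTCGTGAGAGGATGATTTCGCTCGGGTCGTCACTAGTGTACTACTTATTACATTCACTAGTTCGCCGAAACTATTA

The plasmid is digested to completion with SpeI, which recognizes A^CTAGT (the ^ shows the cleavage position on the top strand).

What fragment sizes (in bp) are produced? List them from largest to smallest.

SpeI sites (ACTAGT) start at positions 5, 48, 72.
SpeI cuts after the first base of each site, so after positions 5, 48, 72.
Circular molecule, 3 cuts → 3 fragments:
  6–48 → 43 bp
  49–72 → 24 bp
  73–92 then 1–5 → 20 + 5 = 25 bp
Sorted largest to smallest: 43, 25, 24 bp.

43, 25, 24 bp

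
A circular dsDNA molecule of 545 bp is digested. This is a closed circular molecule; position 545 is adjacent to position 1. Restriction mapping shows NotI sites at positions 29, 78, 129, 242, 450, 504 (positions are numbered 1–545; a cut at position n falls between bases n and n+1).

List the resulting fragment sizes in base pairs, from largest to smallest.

Circular molecule, 6 cuts → 6 fragments:
  78 − 29 = 49 bp
  129 − 78 = 51 bp
  242 − 129 = 113 bp
  450 − 242 = 208 bp
  504 − 450 = 54 bp
  wrap: 545 − 504 + 29 = 70 bp
Sorted largest to smallest: 208, 113, 70, 54, 51, 49 bp.

208, 113, 70, 54, 51, 49 bp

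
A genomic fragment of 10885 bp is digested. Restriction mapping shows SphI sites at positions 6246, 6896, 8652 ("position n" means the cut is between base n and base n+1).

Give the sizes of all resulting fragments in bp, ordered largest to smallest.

6246, 2233, 1756, 650 bp

Linear molecule, 3 cuts → 4 fragments:
  6246 − 0 = 6246 bp
  6896 − 6246 = 650 bp
  8652 − 6896 = 1756 bp
  10885 − 8652 = 2233 bp
Sorted largest to smallest: 6246, 2233, 1756, 650 bp.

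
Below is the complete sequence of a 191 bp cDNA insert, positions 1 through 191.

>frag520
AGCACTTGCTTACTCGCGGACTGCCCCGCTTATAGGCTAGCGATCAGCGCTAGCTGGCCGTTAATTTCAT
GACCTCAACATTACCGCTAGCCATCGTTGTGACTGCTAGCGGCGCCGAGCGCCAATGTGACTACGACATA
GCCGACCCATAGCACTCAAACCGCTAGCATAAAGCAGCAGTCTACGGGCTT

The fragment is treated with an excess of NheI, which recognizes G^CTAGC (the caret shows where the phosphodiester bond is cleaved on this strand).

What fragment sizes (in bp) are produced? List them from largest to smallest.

NheI sites (GCTAGC) start at positions 36, 49, 86, 105, 163.
NheI cuts after the first base of each site, so after positions 36, 49, 86, 105, 163.
Linear molecule, 5 cuts → 6 fragments:
  1–36 → 36 bp
  37–49 → 13 bp
  50–86 → 37 bp
  87–105 → 19 bp
  106–163 → 58 bp
  164–191 → 28 bp
Sorted largest to smallest: 58, 37, 36, 28, 19, 13 bp.

58, 37, 36, 28, 19, 13 bp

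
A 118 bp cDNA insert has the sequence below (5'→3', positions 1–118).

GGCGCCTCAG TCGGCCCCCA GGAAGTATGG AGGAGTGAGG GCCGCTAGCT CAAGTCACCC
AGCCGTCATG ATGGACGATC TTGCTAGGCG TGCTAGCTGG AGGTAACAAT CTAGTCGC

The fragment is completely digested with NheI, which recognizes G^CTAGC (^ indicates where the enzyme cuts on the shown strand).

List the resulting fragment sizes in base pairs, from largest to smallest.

48, 44, 26 bp

NheI sites (GCTAGC) start at positions 44, 92.
NheI cuts after the first base of each site, so after positions 44, 92.
Linear molecule, 2 cuts → 3 fragments:
  1–44 → 44 bp
  45–92 → 48 bp
  93–118 → 26 bp
Sorted largest to smallest: 48, 44, 26 bp.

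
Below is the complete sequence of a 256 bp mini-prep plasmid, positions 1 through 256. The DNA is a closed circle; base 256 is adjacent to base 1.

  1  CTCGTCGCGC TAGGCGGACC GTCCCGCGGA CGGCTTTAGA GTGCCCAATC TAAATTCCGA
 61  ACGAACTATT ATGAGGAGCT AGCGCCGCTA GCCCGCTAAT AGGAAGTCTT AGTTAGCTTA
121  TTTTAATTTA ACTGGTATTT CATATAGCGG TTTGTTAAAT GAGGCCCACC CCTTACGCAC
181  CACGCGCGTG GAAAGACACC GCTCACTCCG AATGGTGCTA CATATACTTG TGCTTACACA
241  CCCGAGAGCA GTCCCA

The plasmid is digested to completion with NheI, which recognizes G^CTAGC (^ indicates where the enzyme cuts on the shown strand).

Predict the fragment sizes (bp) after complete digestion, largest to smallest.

247, 9 bp

NheI sites (GCTAGC) start at positions 78, 87.
NheI cuts after the first base of each site, so after positions 78, 87.
Circular molecule, 2 cuts → 2 fragments:
  79–87 → 9 bp
  88–256 then 1–78 → 169 + 78 = 247 bp
Sorted largest to smallest: 247, 9 bp.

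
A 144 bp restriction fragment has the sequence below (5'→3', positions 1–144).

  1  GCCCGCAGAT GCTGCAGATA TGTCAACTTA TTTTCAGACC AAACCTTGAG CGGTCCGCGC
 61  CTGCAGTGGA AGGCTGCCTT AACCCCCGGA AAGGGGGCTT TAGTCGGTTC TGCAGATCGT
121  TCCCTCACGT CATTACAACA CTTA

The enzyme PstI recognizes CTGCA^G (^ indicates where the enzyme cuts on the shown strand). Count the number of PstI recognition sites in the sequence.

3

CTGCAG occurs starting at positions 12, 61, 110.
PstI cuts at 3 sites.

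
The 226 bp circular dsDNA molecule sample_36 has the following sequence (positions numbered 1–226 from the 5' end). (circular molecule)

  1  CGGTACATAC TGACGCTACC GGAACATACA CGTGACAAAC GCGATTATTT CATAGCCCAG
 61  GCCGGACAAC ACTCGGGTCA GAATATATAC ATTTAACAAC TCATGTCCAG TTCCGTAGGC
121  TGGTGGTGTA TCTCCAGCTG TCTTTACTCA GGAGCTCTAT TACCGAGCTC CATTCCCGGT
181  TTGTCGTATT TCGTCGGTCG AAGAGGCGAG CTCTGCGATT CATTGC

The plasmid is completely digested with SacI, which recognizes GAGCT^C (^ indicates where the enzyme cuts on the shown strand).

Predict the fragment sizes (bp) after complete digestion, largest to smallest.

170, 43, 13 bp

SacI sites (GAGCTC) start at positions 152, 165, 208.
SacI cuts after base 5 of each site (before the last base), so after positions 156, 169, 212.
Circular molecule, 3 cuts → 3 fragments:
  157–169 → 13 bp
  170–212 → 43 bp
  213–226 then 1–156 → 14 + 156 = 170 bp
Sorted largest to smallest: 170, 43, 13 bp.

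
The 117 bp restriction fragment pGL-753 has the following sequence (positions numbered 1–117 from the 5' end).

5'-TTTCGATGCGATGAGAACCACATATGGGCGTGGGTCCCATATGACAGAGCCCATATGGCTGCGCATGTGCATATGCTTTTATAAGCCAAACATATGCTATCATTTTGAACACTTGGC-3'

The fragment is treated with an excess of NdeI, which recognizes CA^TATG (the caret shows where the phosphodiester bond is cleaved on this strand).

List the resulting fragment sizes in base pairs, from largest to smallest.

25, 22, 21, 18, 17, 14 bp

NdeI sites (CATATG) start at positions 21, 38, 52, 70, 91.
NdeI cuts after base 2 of each site, so after positions 22, 39, 53, 71, 92.
Linear molecule, 5 cuts → 6 fragments:
  1–22 → 22 bp
  23–39 → 17 bp
  40–53 → 14 bp
  54–71 → 18 bp
  72–92 → 21 bp
  93–117 → 25 bp
Sorted largest to smallest: 25, 22, 21, 18, 17, 14 bp.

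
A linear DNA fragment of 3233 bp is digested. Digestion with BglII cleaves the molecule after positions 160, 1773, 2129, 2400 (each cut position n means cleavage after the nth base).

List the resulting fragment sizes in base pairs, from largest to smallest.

Linear molecule, 4 cuts → 5 fragments:
  160 − 0 = 160 bp
  1773 − 160 = 1613 bp
  2129 − 1773 = 356 bp
  2400 − 2129 = 271 bp
  3233 − 2400 = 833 bp
Sorted largest to smallest: 1613, 833, 356, 271, 160 bp.

1613, 833, 356, 271, 160 bp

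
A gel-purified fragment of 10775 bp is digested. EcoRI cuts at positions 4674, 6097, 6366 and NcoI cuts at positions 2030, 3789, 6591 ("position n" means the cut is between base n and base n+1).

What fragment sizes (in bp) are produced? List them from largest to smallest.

Combined cut positions (sorted): 2030, 3789, 4674, 6097, 6366, 6591.
Linear molecule, 6 cuts → 7 fragments:
  2030 − 0 = 2030 bp
  3789 − 2030 = 1759 bp
  4674 − 3789 = 885 bp
  6097 − 4674 = 1423 bp
  6366 − 6097 = 269 bp
  6591 − 6366 = 225 bp
  10775 − 6591 = 4184 bp
Sorted largest to smallest: 4184, 2030, 1759, 1423, 885, 269, 225 bp.

4184, 2030, 1759, 1423, 885, 269, 225 bp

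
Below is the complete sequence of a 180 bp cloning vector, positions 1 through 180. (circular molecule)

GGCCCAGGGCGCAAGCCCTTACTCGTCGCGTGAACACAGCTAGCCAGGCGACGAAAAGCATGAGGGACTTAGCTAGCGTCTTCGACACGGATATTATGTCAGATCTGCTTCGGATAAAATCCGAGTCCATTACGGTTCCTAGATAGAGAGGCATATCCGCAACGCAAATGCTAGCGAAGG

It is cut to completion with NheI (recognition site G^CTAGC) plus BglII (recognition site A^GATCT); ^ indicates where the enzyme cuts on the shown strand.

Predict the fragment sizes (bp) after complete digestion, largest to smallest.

NheI sites (GCTAGC) start at positions 39, 72, 170.
NheI cuts after the first base of each site, so after positions 39, 72, 170.
The BglII site (AGATCT) starts at position 101.
BglII cuts after the first base of each site, so after position 101.
Combined cut positions: 39, 72, 101, 170.
Circular molecule, 4 cuts → 4 fragments:
  40–72 → 33 bp
  73–101 → 29 bp
  102–170 → 69 bp
  171–180 then 1–39 → 10 + 39 = 49 bp
Sorted largest to smallest: 69, 49, 33, 29 bp.

69, 49, 33, 29 bp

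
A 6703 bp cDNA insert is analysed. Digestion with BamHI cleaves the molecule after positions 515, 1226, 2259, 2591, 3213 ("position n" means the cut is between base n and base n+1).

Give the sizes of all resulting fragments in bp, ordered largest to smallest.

3490, 1033, 711, 622, 515, 332 bp

Linear molecule, 5 cuts → 6 fragments:
  515 − 0 = 515 bp
  1226 − 515 = 711 bp
  2259 − 1226 = 1033 bp
  2591 − 2259 = 332 bp
  3213 − 2591 = 622 bp
  6703 − 3213 = 3490 bp
Sorted largest to smallest: 3490, 1033, 711, 622, 515, 332 bp.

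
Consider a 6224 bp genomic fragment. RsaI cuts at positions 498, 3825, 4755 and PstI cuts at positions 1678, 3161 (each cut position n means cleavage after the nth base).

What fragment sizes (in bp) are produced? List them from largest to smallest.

Combined cut positions (sorted): 498, 1678, 3161, 3825, 4755.
Linear molecule, 5 cuts → 6 fragments:
  498 − 0 = 498 bp
  1678 − 498 = 1180 bp
  3161 − 1678 = 1483 bp
  3825 − 3161 = 664 bp
  4755 − 3825 = 930 bp
  6224 − 4755 = 1469 bp
Sorted largest to smallest: 1483, 1469, 1180, 930, 664, 498 bp.

1483, 1469, 1180, 930, 664, 498 bp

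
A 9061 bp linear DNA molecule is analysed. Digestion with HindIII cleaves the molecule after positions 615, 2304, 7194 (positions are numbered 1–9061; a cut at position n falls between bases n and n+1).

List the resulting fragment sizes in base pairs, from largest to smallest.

4890, 1867, 1689, 615 bp

Linear molecule, 3 cuts → 4 fragments:
  615 − 0 = 615 bp
  2304 − 615 = 1689 bp
  7194 − 2304 = 4890 bp
  9061 − 7194 = 1867 bp
Sorted largest to smallest: 4890, 1867, 1689, 615 bp.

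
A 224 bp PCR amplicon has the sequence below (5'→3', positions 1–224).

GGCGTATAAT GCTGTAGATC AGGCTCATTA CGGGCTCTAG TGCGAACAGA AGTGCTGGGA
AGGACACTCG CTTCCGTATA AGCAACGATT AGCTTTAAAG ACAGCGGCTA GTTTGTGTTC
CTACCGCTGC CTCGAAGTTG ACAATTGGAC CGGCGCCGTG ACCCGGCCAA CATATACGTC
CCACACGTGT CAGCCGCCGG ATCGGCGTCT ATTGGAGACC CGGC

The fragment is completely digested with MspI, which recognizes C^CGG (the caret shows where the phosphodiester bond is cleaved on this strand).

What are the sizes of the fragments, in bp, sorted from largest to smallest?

150, 34, 23, 13, 4 bp

MspI sites (CCGG) start at positions 150, 163, 197, 220.
MspI cuts after the first base of each site, so after positions 150, 163, 197, 220.
Linear molecule, 4 cuts → 5 fragments:
  1–150 → 150 bp
  151–163 → 13 bp
  164–197 → 34 bp
  198–220 → 23 bp
  221–224 → 4 bp
Sorted largest to smallest: 150, 34, 23, 13, 4 bp.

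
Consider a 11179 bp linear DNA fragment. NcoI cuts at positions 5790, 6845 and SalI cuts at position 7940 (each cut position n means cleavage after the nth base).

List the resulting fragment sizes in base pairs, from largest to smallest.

Combined cut positions (sorted): 5790, 6845, 7940.
Linear molecule, 3 cuts → 4 fragments:
  5790 − 0 = 5790 bp
  6845 − 5790 = 1055 bp
  7940 − 6845 = 1095 bp
  11179 − 7940 = 3239 bp
Sorted largest to smallest: 5790, 3239, 1095, 1055 bp.

5790, 3239, 1095, 1055 bp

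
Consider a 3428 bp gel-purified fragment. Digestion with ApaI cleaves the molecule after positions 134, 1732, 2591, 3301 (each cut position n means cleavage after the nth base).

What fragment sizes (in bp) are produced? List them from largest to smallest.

Linear molecule, 4 cuts → 5 fragments:
  134 − 0 = 134 bp
  1732 − 134 = 1598 bp
  2591 − 1732 = 859 bp
  3301 − 2591 = 710 bp
  3428 − 3301 = 127 bp
Sorted largest to smallest: 1598, 859, 710, 134, 127 bp.

1598, 859, 710, 134, 127 bp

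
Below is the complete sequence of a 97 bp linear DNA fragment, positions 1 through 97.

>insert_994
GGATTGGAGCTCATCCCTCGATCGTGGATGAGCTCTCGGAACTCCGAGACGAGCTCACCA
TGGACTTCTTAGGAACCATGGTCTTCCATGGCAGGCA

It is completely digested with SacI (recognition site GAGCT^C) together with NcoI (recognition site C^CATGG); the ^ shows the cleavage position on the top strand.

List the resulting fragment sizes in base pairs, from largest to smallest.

SacI sites (GAGCTC) start at positions 7, 30, 51.
SacI cuts after base 5 of each site (before the last base), so after positions 11, 34, 55.
NcoI sites (CCATGG) start at positions 58, 76, 86.
NcoI cuts after the first base of each site, so after positions 58, 76, 86.
Combined cut positions: 11, 34, 55, 58, 76, 86.
Linear molecule, 6 cuts → 7 fragments:
  1–11 → 11 bp
  12–34 → 23 bp
  35–55 → 21 bp
  56–58 → 3 bp
  59–76 → 18 bp
  77–86 → 10 bp
  87–97 → 11 bp
Sorted largest to smallest: 23, 21, 18, 11, 11, 10, 3 bp.

23, 21, 18, 11, 11, 10, 3 bp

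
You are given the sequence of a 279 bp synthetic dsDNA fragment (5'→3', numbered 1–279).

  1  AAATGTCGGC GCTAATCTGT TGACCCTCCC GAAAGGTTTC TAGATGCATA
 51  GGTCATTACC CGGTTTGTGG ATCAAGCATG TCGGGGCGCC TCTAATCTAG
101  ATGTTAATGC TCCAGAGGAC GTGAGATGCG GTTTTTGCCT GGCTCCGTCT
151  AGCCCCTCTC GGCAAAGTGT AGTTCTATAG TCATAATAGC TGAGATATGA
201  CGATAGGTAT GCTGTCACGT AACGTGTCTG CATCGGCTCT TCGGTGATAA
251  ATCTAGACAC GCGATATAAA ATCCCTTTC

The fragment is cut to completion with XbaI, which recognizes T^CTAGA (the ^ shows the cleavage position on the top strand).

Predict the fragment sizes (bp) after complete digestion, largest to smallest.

XbaI sites (TCTAGA) start at positions 39, 96, 252.
XbaI cuts after the first base of each site, so after positions 39, 96, 252.
Linear molecule, 3 cuts → 4 fragments:
  1–39 → 39 bp
  40–96 → 57 bp
  97–252 → 156 bp
  253–279 → 27 bp
Sorted largest to smallest: 156, 57, 39, 27 bp.

156, 57, 39, 27 bp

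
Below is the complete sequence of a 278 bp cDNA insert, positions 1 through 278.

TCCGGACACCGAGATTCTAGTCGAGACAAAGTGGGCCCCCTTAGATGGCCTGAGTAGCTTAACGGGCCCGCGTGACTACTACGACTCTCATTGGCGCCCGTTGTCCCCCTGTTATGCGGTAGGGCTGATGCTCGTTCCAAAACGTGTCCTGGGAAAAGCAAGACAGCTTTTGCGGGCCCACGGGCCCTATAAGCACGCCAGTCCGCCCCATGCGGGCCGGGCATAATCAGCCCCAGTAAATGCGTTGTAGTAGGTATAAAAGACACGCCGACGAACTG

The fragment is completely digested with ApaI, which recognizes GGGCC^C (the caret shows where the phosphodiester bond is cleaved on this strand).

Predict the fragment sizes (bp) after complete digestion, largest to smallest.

110, 92, 37, 31, 8 bp

ApaI sites (GGGCCC) start at positions 33, 64, 174, 182.
ApaI cuts after base 5 of each site (before the last base), so after positions 37, 68, 178, 186.
Linear molecule, 4 cuts → 5 fragments:
  1–37 → 37 bp
  38–68 → 31 bp
  69–178 → 110 bp
  179–186 → 8 bp
  187–278 → 92 bp
Sorted largest to smallest: 110, 92, 37, 31, 8 bp.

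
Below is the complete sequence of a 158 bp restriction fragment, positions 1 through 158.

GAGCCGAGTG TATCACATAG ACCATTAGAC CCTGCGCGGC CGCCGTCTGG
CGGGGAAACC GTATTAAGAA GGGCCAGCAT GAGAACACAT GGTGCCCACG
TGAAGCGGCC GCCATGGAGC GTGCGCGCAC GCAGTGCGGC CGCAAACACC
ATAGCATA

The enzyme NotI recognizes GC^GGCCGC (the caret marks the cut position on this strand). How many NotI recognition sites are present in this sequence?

GCGGCCGC occurs starting at positions 36, 105, 136.
NotI cuts at 3 sites.

3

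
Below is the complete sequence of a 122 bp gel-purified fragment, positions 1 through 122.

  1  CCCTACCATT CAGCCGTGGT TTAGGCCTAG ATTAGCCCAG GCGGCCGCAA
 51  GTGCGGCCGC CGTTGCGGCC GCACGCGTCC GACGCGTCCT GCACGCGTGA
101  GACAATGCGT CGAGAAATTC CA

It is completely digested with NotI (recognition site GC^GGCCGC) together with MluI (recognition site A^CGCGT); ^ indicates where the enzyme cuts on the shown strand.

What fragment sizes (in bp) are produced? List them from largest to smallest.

42, 29, 12, 12, 11, 9, 7 bp

NotI sites (GCGGCCGC) start at positions 41, 53, 65.
NotI cuts after base 2 of each site, so after positions 42, 54, 66.
MluI sites (ACGCGT) start at positions 73, 82, 93.
MluI cuts after the first base of each site, so after positions 73, 82, 93.
Combined cut positions: 42, 54, 66, 73, 82, 93.
Linear molecule, 6 cuts → 7 fragments:
  1–42 → 42 bp
  43–54 → 12 bp
  55–66 → 12 bp
  67–73 → 7 bp
  74–82 → 9 bp
  83–93 → 11 bp
  94–122 → 29 bp
Sorted largest to smallest: 42, 29, 12, 12, 11, 9, 7 bp.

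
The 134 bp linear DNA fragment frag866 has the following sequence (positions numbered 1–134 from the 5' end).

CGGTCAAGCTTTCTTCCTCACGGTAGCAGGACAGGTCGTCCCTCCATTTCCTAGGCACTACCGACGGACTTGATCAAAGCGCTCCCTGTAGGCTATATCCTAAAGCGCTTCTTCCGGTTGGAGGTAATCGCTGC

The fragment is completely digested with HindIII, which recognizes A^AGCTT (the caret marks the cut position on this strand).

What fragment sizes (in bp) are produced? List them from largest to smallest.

128, 6 bp

The HindIII site (AAGCTT) starts at position 6.
HindIII cuts after the first base of each site, so after position 6.
Linear molecule, 1 cut → 2 fragments:
  1–6 → 6 bp
  7–134 → 128 bp
Sorted largest to smallest: 128, 6 bp.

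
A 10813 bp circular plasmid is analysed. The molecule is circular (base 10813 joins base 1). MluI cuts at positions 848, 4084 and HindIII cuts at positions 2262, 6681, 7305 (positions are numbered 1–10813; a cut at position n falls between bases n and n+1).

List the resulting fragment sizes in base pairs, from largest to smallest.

Combined cut positions (sorted): 848, 2262, 4084, 6681, 7305.
Circular molecule, 5 cuts → 5 fragments:
  2262 − 848 = 1414 bp
  4084 − 2262 = 1822 bp
  6681 − 4084 = 2597 bp
  7305 − 6681 = 624 bp
  wrap: 10813 − 7305 + 848 = 4356 bp
Sorted largest to smallest: 4356, 2597, 1822, 1414, 624 bp.

4356, 2597, 1822, 1414, 624 bp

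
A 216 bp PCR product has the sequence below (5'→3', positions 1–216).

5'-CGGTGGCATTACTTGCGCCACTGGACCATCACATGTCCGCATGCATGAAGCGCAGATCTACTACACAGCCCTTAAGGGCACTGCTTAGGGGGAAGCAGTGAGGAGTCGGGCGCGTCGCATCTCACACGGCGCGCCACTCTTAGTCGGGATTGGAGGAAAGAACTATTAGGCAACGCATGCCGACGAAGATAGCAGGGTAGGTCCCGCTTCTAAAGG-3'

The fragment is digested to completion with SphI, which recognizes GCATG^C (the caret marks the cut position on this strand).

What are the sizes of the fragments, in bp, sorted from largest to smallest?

SphI sites (GCATGC) start at positions 39, 175.
SphI cuts after base 5 of each site (before the last base), so after positions 43, 179.
Linear molecule, 2 cuts → 3 fragments:
  1–43 → 43 bp
  44–179 → 136 bp
  180–216 → 37 bp
Sorted largest to smallest: 136, 43, 37 bp.

136, 43, 37 bp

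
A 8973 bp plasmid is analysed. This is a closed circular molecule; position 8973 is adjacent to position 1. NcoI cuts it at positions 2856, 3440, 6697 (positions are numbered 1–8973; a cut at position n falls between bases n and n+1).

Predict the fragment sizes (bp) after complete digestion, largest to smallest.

5132, 3257, 584 bp

Circular molecule, 3 cuts → 3 fragments:
  3440 − 2856 = 584 bp
  6697 − 3440 = 3257 bp
  wrap: 8973 − 6697 + 2856 = 5132 bp
Sorted largest to smallest: 5132, 3257, 584 bp.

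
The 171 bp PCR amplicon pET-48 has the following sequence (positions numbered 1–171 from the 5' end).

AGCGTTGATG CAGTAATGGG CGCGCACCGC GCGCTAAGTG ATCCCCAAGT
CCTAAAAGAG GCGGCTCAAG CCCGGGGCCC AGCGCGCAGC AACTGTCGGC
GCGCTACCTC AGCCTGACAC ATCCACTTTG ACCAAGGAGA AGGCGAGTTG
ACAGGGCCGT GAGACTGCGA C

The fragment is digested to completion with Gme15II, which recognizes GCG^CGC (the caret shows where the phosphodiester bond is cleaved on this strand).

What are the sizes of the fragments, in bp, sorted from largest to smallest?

Gme15II sites (GCGCGC) start at positions 20, 29, 82, 99.
Gme15II cuts after base 3 of each site, so after positions 22, 31, 84, 101.
Linear molecule, 4 cuts → 5 fragments:
  1–22 → 22 bp
  23–31 → 9 bp
  32–84 → 53 bp
  85–101 → 17 bp
  102–171 → 70 bp
Sorted largest to smallest: 70, 53, 22, 17, 9 bp.

70, 53, 22, 17, 9 bp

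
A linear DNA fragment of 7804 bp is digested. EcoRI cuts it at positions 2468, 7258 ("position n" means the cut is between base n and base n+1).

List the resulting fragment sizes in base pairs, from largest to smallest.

4790, 2468, 546 bp

Linear molecule, 2 cuts → 3 fragments:
  2468 − 0 = 2468 bp
  7258 − 2468 = 4790 bp
  7804 − 7258 = 546 bp
Sorted largest to smallest: 4790, 2468, 546 bp.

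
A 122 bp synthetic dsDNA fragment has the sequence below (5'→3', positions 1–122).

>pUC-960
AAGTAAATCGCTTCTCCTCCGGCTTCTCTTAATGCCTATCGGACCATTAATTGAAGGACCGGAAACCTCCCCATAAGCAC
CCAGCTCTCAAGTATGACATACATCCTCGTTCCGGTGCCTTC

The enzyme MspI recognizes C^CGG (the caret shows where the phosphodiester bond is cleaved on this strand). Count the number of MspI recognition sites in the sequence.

3

CCGG occurs starting at positions 19, 59, 112.
MspI cuts at 3 sites.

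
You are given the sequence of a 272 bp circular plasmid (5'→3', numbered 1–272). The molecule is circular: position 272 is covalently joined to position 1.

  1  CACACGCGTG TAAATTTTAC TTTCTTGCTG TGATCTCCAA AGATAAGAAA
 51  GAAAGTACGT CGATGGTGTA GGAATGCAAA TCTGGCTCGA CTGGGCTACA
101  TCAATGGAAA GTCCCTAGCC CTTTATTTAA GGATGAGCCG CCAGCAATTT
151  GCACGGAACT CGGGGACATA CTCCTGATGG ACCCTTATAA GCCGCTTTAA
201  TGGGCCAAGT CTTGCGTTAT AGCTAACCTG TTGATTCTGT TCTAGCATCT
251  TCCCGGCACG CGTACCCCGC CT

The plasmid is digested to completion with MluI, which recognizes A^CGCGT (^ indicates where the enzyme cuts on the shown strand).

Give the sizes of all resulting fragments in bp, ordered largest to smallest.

254, 18 bp

MluI sites (ACGCGT) start at positions 4, 258.
MluI cuts after the first base of each site, so after positions 4, 258.
Circular molecule, 2 cuts → 2 fragments:
  5–258 → 254 bp
  259–272 then 1–4 → 14 + 4 = 18 bp
Sorted largest to smallest: 254, 18 bp.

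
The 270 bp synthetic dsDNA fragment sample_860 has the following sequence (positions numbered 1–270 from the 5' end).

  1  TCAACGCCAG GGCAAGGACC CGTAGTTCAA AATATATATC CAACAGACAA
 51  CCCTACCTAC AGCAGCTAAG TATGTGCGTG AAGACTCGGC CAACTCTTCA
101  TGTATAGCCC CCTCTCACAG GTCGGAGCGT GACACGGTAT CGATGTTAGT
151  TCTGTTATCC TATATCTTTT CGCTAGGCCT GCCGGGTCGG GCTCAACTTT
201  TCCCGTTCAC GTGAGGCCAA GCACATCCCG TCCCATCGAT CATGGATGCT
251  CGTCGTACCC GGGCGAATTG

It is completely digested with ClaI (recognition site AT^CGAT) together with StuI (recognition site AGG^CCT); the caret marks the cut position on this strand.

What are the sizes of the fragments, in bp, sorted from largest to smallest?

ClaI sites (ATCGAT) start at positions 139, 235.
ClaI cuts after base 2 of each site, so after positions 140, 236.
The StuI site (AGGCCT) starts at position 175.
StuI cuts after base 3 of each site, so after position 177.
Combined cut positions: 140, 177, 236.
Linear molecule, 3 cuts → 4 fragments:
  1–140 → 140 bp
  141–177 → 37 bp
  178–236 → 59 bp
  237–270 → 34 bp
Sorted largest to smallest: 140, 59, 37, 34 bp.

140, 59, 37, 34 bp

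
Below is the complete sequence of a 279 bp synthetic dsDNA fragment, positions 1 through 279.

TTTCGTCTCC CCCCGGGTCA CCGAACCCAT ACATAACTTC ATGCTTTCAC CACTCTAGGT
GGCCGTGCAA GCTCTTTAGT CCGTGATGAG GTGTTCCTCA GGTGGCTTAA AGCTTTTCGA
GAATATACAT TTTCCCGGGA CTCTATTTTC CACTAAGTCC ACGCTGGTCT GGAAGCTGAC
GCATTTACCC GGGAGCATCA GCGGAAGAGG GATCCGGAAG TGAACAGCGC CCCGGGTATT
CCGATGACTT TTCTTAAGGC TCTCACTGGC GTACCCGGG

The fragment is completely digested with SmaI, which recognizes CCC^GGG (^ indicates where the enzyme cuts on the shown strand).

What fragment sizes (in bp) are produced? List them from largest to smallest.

122, 54, 43, 43, 14, 3 bp

SmaI sites (CCCGGG) start at positions 12, 134, 188, 231, 274.
SmaI cuts after base 3 of each site, so after positions 14, 136, 190, 233, 276.
Linear molecule, 5 cuts → 6 fragments:
  1–14 → 14 bp
  15–136 → 122 bp
  137–190 → 54 bp
  191–233 → 43 bp
  234–276 → 43 bp
  277–279 → 3 bp
Sorted largest to smallest: 122, 54, 43, 43, 14, 3 bp.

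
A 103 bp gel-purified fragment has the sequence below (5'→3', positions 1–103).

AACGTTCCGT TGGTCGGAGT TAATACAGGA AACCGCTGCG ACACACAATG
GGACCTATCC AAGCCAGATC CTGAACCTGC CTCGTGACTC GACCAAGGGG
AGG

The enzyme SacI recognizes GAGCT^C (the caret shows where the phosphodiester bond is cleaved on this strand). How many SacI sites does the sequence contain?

0

No occurrence of GAGCTC is present in the sequence.
SacI does not cut: 0 sites.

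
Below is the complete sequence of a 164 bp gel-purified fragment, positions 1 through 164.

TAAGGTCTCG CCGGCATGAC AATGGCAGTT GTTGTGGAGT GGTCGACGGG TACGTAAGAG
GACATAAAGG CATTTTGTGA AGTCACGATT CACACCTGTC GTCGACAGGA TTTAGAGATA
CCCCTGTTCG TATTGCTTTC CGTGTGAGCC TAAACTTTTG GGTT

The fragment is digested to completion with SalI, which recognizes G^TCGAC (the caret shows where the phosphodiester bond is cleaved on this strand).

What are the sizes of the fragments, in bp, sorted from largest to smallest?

63, 59, 42 bp

SalI sites (GTCGAC) start at positions 42, 101.
SalI cuts after the first base of each site, so after positions 42, 101.
Linear molecule, 2 cuts → 3 fragments:
  1–42 → 42 bp
  43–101 → 59 bp
  102–164 → 63 bp
Sorted largest to smallest: 63, 59, 42 bp.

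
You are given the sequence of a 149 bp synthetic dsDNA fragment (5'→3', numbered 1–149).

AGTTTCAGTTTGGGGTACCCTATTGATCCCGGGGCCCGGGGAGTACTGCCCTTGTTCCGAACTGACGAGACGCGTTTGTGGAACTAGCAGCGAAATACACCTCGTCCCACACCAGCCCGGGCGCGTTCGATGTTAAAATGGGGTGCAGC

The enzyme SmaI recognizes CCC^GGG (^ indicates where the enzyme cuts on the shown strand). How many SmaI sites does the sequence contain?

CCCGGG occurs starting at positions 28, 35, 116.
SmaI cuts at 3 sites.

3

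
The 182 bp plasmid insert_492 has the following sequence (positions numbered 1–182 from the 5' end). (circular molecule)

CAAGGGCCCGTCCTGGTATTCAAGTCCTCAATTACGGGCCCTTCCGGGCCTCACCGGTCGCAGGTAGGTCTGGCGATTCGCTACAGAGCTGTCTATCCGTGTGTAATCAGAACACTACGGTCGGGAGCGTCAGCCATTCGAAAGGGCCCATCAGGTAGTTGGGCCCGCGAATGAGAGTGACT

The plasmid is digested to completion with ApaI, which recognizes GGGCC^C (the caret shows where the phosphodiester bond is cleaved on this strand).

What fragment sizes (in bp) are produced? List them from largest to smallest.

108, 32, 25, 17 bp

ApaI sites (GGGCCC) start at positions 4, 36, 144, 161.
ApaI cuts after base 5 of each site (before the last base), so after positions 8, 40, 148, 165.
Circular molecule, 4 cuts → 4 fragments:
  9–40 → 32 bp
  41–148 → 108 bp
  149–165 → 17 bp
  166–182 then 1–8 → 17 + 8 = 25 bp
Sorted largest to smallest: 108, 32, 25, 17 bp.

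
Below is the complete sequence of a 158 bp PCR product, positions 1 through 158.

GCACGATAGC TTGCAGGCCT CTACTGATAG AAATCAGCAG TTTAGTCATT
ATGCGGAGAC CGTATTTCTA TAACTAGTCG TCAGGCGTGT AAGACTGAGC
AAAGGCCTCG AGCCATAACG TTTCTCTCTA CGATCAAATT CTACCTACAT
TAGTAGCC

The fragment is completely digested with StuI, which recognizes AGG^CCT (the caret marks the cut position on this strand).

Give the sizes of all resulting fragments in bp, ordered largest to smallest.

StuI sites (AGGCCT) start at positions 15, 103.
StuI cuts after base 3 of each site, so after positions 17, 105.
Linear molecule, 2 cuts → 3 fragments:
  1–17 → 17 bp
  18–105 → 88 bp
  106–158 → 53 bp
Sorted largest to smallest: 88, 53, 17 bp.

88, 53, 17 bp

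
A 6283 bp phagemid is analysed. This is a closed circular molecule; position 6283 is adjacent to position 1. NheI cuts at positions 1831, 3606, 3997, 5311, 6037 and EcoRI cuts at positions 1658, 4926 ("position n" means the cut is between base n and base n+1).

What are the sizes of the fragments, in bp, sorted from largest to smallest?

Combined cut positions (sorted): 1658, 1831, 3606, 3997, 4926, 5311, 6037.
Circular molecule, 7 cuts → 7 fragments:
  1831 − 1658 = 173 bp
  3606 − 1831 = 1775 bp
  3997 − 3606 = 391 bp
  4926 − 3997 = 929 bp
  5311 − 4926 = 385 bp
  6037 − 5311 = 726 bp
  wrap: 6283 − 6037 + 1658 = 1904 bp
Sorted largest to smallest: 1904, 1775, 929, 726, 391, 385, 173 bp.

1904, 1775, 929, 726, 391, 385, 173 bp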